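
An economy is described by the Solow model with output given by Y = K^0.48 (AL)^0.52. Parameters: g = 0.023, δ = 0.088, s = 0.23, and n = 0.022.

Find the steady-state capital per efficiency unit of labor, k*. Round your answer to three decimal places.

At the steady state, Δk = 0, so s·k^α = (n + g + δ)·k.
Rearranging, k^(1−α) = s / (n + g + δ).
k^0.52 = 0.23 / (0.022 + 0.023 + 0.088) = 0.23 / 0.133 = 1.7293
k* = 1.7293^(1/0.52) ≈ 2.8671

k* ≈ 2.867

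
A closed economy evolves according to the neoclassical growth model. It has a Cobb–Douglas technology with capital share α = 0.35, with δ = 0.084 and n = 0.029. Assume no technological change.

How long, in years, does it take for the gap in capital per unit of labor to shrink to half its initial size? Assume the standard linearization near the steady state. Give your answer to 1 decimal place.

t_½ ≈ 9.4 years

Near the steady state the convergence rate is λ = (1 − α)(n + δ).
λ = (1 − 0.35) × 0.113 = 0.65 × 0.113 = 0.07345
Half-life = ln 2 / λ = 0.6931 / 0.07345 ≈ 9.44 years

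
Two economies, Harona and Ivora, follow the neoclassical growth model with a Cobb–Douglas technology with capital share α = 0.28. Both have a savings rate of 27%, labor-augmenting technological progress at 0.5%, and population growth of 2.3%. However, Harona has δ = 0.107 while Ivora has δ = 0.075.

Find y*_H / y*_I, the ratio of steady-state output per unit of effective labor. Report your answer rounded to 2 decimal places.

ratio ≈ 0.90

Steady-state y* = [s/(n + g + δ)]^(α/(1−α)), so the ratio is [ (s_H/(n + g + δ)_H) / (s_I/(n + g + δ)_I) ]^0.3889.
s_H/(n + g + δ)_H = 0.27/0.135 = 2.0000; s_I/(n + g + δ)_I = 0.27/0.103 = 2.6214.
Ratio = (2.0000/2.6214)^0.3889 = 0.7630^0.3889 ≈ 0.9001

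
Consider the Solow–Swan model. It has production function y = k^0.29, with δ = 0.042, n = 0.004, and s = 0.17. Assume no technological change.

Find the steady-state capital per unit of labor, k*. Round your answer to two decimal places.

k* ≈ 6.30

Steady state requires s·f(k) = (n + δ)·k, i.e. s·k^α = (n + δ)·k.
Dividing both sides by k: k^(1−α) = s / (n + δ).
k^0.71 = 0.17 / (0.004 + 0.042) = 0.17 / 0.046 = 3.6957
k* = 3.6957^(1/0.71) ≈ 6.3034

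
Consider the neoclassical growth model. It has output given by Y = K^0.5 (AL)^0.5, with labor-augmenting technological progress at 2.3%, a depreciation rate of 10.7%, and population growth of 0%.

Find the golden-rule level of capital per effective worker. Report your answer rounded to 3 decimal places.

k_gold ≈ 14.793

The golden rule sets f'(k) = n + g + δ, i.e. α·k^(α−1) = n + g + δ.
So k^(1−α) = α / (n + g + δ) = 0.5 / 0.130 = 3.8462.
k_gold = 3.8462^(1/0.5) ≈ 14.7933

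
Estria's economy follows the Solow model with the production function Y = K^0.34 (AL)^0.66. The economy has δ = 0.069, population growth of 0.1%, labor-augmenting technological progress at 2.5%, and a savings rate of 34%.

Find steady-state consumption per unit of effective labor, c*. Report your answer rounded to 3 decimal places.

At the steady state, Δk = 0, so s·k^α = (n + g + δ)·k.
Rearranging, k^(1−α) = s / (n + g + δ).
k^0.66 = 0.34 / (0.001 + 0.025 + 0.069) = 0.34 / 0.095 = 3.5789
k* = 3.5789^(1/0.66) ≈ 6.9026
y* = (k*)^α = 6.9026^0.34 ≈ 1.9287
c* = (1 − s)·y* = (1 − 0.34) × 1.9287 ≈ 1.2729

c* ≈ 1.273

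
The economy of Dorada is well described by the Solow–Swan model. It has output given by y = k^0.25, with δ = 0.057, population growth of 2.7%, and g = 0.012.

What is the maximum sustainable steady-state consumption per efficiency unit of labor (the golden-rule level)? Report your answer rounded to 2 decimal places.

c_gold ≈ 1.03

At the golden rule, f'(k) = n + g + δ, so α·k^(α−1) = n + g + δ and k_gold = (α/(n + g + δ))^(1/(1−α)).
k_gold = (0.25/0.096)^(1/0.75) = 2.6042^1.3333 ≈ 3.5828
c_gold = f(k_gold) − (n + g + δ)·k_gold = 1.3758 − 0.096×3.5828 ≈ 1.0319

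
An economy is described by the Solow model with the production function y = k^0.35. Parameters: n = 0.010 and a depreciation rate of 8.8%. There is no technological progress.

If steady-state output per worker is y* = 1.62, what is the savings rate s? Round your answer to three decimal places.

At the steady state, Δk = 0, so s·k^α = (n + δ)·k.
Since y* = [s/(n + δ)]^(α/(1−α)), we have s/(n + δ) = (y*)^((1−α)/α) = 1.62^1.8571 = 2.4496.
Therefore s = 2.4496 × (n + δ) = 2.4496 × 0.098 = 0.2401.

s ≈ 0.240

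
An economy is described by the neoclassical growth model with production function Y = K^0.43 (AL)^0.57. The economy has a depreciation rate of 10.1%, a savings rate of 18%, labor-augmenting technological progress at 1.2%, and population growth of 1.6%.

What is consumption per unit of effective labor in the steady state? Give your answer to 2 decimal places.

Steady state requires s·f(k) = (n + g + δ)·k, i.e. s·k^α = (n + g + δ)·k.
Dividing both sides by k: k^(1−α) = s / (n + g + δ).
k^0.57 = 0.18 / (0.016 + 0.012 + 0.101) = 0.18 / 0.129 = 1.3953
k* = 1.3953^(1/0.57) ≈ 1.7939
y* = (k*)^α = 1.7939^0.43 ≈ 1.2857
c* = (1 − s)·y* = (1 − 0.18) × 1.2857 ≈ 1.0543

c* = 1.05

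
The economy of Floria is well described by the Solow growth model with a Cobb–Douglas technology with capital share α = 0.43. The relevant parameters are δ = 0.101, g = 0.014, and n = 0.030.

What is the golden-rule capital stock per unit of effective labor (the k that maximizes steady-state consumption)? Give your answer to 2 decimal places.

The golden rule sets f'(k) = n + g + δ, i.e. α·k^(α−1) = n + g + δ.
So k^(1−α) = α / (n + g + δ) = 0.43 / 0.145 = 2.9655.
k_gold = 2.9655^(1/0.57) ≈ 6.7335

k_gold ≈ 6.73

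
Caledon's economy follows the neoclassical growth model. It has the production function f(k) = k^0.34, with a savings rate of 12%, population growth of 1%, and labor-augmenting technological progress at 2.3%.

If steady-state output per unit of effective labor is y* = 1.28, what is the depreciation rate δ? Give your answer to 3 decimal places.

At the steady state, Δk = 0, so s·k^α = (n + g + δ)·k.
Since y* = [s/(n + g + δ)]^(α/(1−α)), we have s/(n + g + δ) = (y*)^((1−α)/α) = 1.28^1.9412 = 1.6148.
Therefore n + g + δ = s / 1.6148 = 0.12 / 1.6148 = 0.0743, so δ = 0.0743 − 0.033 = 0.0413.

δ ≈ 0.041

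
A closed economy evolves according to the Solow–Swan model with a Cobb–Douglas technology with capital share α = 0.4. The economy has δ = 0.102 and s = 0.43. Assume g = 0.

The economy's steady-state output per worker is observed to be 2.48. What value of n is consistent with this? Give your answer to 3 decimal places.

n ≈ 0.008

Steady state requires s·f(k) = (n + δ)·k, i.e. s·k^α = (n + δ)·k.
Since y* = [s/(n + δ)]^(α/(1−α)), we have s/(n + δ) = (y*)^((1−α)/α) = 2.48^1.5 = 3.9055.
Therefore n + δ = s / 3.9055 = 0.43 / 3.9055 = 0.1101, so n = 0.1101 − 0.102 = 0.0081.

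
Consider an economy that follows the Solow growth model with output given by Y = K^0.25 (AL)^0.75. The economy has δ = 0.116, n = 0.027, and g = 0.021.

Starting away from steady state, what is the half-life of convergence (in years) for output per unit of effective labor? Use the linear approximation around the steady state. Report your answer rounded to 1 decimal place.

Near the steady state the convergence rate is λ = (1 − α)(n + g + δ).
λ = (1 − 0.25) × 0.164 = 0.75 × 0.164 = 0.1230
Half-life = ln 2 / λ = 0.6931 / 0.1230 ≈ 5.63 years

about 5.6 years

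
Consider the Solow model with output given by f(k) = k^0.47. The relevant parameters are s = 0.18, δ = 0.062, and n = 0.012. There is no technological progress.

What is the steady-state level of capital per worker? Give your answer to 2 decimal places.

k* ≈ 5.35

In steady state, investment equals break-even investment: s·k^α = (n + δ)·k.
Dividing both sides by k: k^(1−α) = s / (n + δ).
k^0.53 = 0.18 / (0.012 + 0.062) = 0.18 / 0.074 = 2.4324
k* = 2.4324^(1/0.53) ≈ 5.3502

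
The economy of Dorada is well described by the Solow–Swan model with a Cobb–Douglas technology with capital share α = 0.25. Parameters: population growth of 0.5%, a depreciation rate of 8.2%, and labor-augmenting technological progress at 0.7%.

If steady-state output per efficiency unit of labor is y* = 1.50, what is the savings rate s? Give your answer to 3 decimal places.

Steady state requires s·f(k) = (n + g + δ)·k, i.e. s·k^α = (n + g + δ)·k.
Since y* = [s/(n + g + δ)]^(α/(1−α)), we have s/(n + g + δ) = (y*)^((1−α)/α) = 1.50^3 = 3.3750.
Therefore s = 3.3750 × (n + g + δ) = 3.3750 × 0.094 = 0.3173.

s ≈ 0.317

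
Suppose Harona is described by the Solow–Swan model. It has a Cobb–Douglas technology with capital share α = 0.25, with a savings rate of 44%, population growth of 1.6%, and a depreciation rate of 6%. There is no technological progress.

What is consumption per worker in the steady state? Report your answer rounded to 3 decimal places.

At the steady state, Δk = 0, so s·k^α = (n + δ)·k.
Dividing both sides by k: k^(1−α) = s / (n + δ).
k^0.75 = 0.44 / (0.016 + 0.060) = 0.44 / 0.076 = 5.7895
k* = 5.7895^(1/0.75) ≈ 10.3957
y* = (k*)^α = 10.3957^0.25 ≈ 1.7956
c* = (1 − s)·y* = (1 − 0.44) × 1.7956 ≈ 1.0055

c* = 1.006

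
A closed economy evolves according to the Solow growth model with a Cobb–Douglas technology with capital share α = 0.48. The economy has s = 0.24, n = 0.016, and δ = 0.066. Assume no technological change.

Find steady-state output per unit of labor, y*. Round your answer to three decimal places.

In steady state, investment equals break-even investment: s·k^α = (n + δ)·k.
Rearranging, k^(1−α) = s / (n + δ).
k^0.52 = 0.24 / (0.016 + 0.066) = 0.24 / 0.082 = 2.9268
k* = 2.9268^(1/0.52) ≈ 7.8870
y* = (k*)^α = 7.8870^0.48 ≈ 2.6947

y* = 2.695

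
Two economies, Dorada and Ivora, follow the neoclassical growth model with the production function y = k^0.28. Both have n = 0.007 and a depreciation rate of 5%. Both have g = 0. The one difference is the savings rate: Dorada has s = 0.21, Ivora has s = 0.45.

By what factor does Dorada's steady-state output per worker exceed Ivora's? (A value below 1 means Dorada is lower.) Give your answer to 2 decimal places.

y*_D / y*_I ≈ 0.74

Steady-state y* = [s/(n + δ)]^(α/(1−α)), so the ratio is [ (s_D/(n + δ)_D) / (s_I/(n + δ)_I) ]^0.3889.
s_D/(n + δ)_D = 0.21/0.057 = 3.6842; s_I/(n + δ)_I = 0.45/0.057 = 7.8947.
Ratio = (3.6842/7.8947)^0.3889 = 0.4667^0.3889 ≈ 0.7435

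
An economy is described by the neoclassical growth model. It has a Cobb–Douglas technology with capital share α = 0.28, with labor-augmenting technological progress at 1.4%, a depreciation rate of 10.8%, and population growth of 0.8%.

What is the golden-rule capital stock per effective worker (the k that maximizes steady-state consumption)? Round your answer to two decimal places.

The golden rule sets f'(k) = n + g + δ, i.e. α·k^(α−1) = n + g + δ.
So k^(1−α) = α / (n + g + δ) = 0.28 / 0.130 = 2.1538.
k_gold = 2.1538^(1/0.72) ≈ 2.9026

k_gold ≈ 2.90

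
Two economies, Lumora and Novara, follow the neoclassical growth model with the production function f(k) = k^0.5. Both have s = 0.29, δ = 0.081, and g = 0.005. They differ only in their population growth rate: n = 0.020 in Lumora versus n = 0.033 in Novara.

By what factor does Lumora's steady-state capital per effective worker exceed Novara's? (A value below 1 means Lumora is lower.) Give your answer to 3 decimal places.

ratio ≈ 1.260

Steady-state k* = [s/(n + g + δ)]^(1/(1−α)), so the ratio is [ (s_L/(n + g + δ)_L) / (s_N/(n + g + δ)_N) ]^2.
s_L/(n + g + δ)_L = 0.29/0.106 = 2.7358; s_N/(n + g + δ)_N = 0.29/0.119 = 2.4370.
Ratio = (2.7358/2.4370)^2 = 1.1226^2 ≈ 1.2602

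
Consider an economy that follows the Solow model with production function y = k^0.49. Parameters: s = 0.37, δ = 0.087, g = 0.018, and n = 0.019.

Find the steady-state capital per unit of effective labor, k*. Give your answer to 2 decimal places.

k* = 8.53

Steady state requires s·f(k) = (n + g + δ)·k, i.e. s·k^α = (n + g + δ)·k.
Rearranging, k^(1−α) = s / (n + g + δ).
k^0.51 = 0.37 / (0.019 + 0.018 + 0.087) = 0.37 / 0.124 = 2.9839
k* = 2.9839^(1/0.51) ≈ 8.5300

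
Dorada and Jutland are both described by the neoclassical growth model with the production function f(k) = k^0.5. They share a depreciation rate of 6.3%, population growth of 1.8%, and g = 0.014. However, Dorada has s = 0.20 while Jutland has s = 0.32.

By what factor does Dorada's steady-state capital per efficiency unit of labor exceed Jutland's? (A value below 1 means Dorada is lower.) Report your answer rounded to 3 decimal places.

Steady-state k* = [s/(n + g + δ)]^(1/(1−α)), so the ratio is [ (s_D/(n + g + δ)_D) / (s_J/(n + g + δ)_J) ]^2.
s_D/(n + g + δ)_D = 0.20/0.095 = 2.1053; s_J/(n + g + δ)_J = 0.32/0.095 = 3.3684.
Ratio = (2.1053/3.3684)^2 = 0.6250^2 ≈ 0.3906

ratio ≈ 0.391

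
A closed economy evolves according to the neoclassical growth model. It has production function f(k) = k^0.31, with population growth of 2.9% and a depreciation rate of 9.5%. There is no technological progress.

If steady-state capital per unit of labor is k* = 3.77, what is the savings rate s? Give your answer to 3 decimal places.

Steady state requires s·f(k) = (n + δ)·k, i.e. s·k^α = (n + δ)·k.
So s / (n + δ) = (k*)^(1−α) = 3.77^0.69 = 2.4985.
Therefore s = 2.4985 × (n + δ) = 2.4985 × 0.124 = 0.3098.

s ≈ 0.310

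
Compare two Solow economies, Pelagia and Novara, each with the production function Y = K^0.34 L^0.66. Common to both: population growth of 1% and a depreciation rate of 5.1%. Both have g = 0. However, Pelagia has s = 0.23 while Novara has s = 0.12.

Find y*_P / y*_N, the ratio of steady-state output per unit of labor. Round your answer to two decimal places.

ratio ≈ 1.40

Steady-state y* = [s/(n + δ)]^(α/(1−α)), so the ratio is [ (s_P/(n + δ)_P) / (s_N/(n + δ)_N) ]^0.5152.
s_P/(n + δ)_P = 0.23/0.061 = 3.7705; s_N/(n + δ)_N = 0.12/0.061 = 1.9672.
Ratio = (3.7705/1.9672)^0.5152 = 1.9167^0.5152 ≈ 1.3982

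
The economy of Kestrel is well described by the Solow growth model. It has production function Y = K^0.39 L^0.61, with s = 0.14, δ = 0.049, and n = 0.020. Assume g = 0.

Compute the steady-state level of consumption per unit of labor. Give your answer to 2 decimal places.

c* = 1.35

In steady state, investment equals break-even investment: s·k^α = (n + δ)·k.
Rearranging, k^(1−α) = s / (n + δ).
k^0.61 = 0.14 / (0.020 + 0.049) = 0.14 / 0.069 = 2.0290
k* = 2.0290^(1/0.61) ≈ 3.1896
y* = (k*)^α = 3.1896^0.39 ≈ 1.5720
c* = (1 − s)·y* = (1 − 0.14) × 1.5720 ≈ 1.3519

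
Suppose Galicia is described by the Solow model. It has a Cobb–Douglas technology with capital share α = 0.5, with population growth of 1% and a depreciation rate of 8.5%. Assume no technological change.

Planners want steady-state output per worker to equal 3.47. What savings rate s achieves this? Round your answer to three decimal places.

s ≈ 0.330

In steady state, investment equals break-even investment: s·k^α = (n + δ)·k.
Since y* = [s/(n + δ)]^(α/(1−α)), we have s/(n + δ) = (y*)^((1−α)/α) = 3.47^1 = 3.4700.
Therefore s = 3.4700 × (n + δ) = 3.4700 × 0.095 = 0.3297.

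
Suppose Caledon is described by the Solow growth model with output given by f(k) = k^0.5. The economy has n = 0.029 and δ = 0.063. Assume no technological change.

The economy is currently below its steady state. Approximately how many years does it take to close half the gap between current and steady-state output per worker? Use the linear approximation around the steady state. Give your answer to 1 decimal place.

Near the steady state the convergence rate is λ = (1 − α)(n + δ).
λ = (1 − 0.5) × 0.092 = 0.5 × 0.092 = 0.0460
Half-life = ln 2 / λ = 0.6931 / 0.0460 ≈ 15.07 years

t_½ ≈ 15.1 years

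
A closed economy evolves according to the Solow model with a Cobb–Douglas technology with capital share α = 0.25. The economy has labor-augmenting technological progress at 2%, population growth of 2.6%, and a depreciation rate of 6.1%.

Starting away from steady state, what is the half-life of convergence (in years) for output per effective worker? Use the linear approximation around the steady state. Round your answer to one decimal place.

half-life ≈ 8.6 years

Near the steady state the convergence rate is λ = (1 − α)(n + g + δ).
λ = (1 − 0.25) × 0.107 = 0.75 × 0.107 = 0.08025
Half-life = ln 2 / λ = 0.6931 / 0.08025 ≈ 8.64 years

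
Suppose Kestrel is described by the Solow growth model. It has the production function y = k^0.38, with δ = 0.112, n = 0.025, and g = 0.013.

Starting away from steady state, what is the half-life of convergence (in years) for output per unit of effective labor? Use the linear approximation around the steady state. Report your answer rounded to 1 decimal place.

t_½ ≈ 7.5 years

Near the steady state the convergence rate is λ = (1 − α)(n + g + δ).
λ = (1 − 0.38) × 0.150 = 0.62 × 0.150 = 0.0930
Half-life = ln 2 / λ = 0.6931 / 0.0930 ≈ 7.45 years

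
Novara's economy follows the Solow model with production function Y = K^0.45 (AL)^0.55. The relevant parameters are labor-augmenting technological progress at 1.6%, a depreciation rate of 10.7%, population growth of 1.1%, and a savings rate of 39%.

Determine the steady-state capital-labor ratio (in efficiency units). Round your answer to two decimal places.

k* ≈ 6.98

Steady state requires s·f(k) = (n + g + δ)·k, i.e. s·k^α = (n + g + δ)·k.
Rearranging, k^(1−α) = s / (n + g + δ).
k^0.55 = 0.39 / (0.011 + 0.016 + 0.107) = 0.39 / 0.134 = 2.9104
k* = 2.9104^(1/0.55) ≈ 6.9751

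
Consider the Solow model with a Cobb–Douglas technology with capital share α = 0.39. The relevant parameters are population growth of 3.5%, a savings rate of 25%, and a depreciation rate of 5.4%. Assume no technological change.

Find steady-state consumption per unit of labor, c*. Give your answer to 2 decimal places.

Steady state requires s·f(k) = (n + δ)·k, i.e. s·k^α = (n + δ)·k.
Dividing both sides by k: k^(1−α) = s / (n + δ).
k^0.61 = 0.25 / (0.035 + 0.054) = 0.25 / 0.089 = 2.8090
k* = 2.8090^(1/0.61) ≈ 5.4366
y* = (k*)^α = 5.4366^0.39 ≈ 1.9354
c* = (1 − s)·y* = (1 − 0.25) × 1.9354 ≈ 1.4516

c* = 1.45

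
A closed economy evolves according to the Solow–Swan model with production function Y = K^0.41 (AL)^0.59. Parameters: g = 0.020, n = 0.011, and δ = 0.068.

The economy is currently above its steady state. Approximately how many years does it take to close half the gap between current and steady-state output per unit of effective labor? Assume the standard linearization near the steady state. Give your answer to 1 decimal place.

t_½ ≈ 11.9 years

Near the steady state the convergence rate is λ = (1 − α)(n + g + δ).
λ = (1 − 0.41) × 0.099 = 0.59 × 0.099 = 0.05841
Half-life = ln 2 / λ = 0.6931 / 0.05841 ≈ 11.87 years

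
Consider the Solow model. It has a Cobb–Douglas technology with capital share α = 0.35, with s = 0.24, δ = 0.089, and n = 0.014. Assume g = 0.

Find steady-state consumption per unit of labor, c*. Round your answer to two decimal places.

In steady state, investment equals break-even investment: s·k^α = (n + δ)·k.
Rearranging, k^(1−α) = s / (n + δ).
k^0.65 = 0.24 / (0.014 + 0.089) = 0.24 / 0.103 = 2.3301
k* = 2.3301^(1/0.65) ≈ 3.6744
y* = (k*)^α = 3.6744^0.35 ≈ 1.5769
c* = (1 − s)·y* = (1 − 0.24) × 1.5769 ≈ 1.1984

c* = 1.20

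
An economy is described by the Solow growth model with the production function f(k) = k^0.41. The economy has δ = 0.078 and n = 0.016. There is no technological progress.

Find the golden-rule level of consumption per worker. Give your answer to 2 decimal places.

At the golden rule, f'(k) = n + δ, so α·k^(α−1) = n + δ and k_gold = (α/(n + δ))^(1/(1−α)).
k_gold = (0.41/0.094)^(1/0.59) = 4.3617^1.6949 ≈ 12.1382
c_gold = f(k_gold) − (n + δ)·k_gold = 2.7829 − 0.094×12.1382 ≈ 1.6419

c_gold ≈ 1.64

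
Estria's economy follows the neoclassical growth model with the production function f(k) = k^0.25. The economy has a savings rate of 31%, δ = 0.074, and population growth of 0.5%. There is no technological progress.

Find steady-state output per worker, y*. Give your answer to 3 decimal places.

Steady state requires s·f(k) = (n + δ)·k, i.e. s·k^α = (n + δ)·k.
Dividing both sides by k: k^(1−α) = s / (n + δ).
k^0.75 = 0.31 / (0.005 + 0.074) = 0.31 / 0.079 = 3.9241
k* = 3.9241^(1/0.75) ≈ 6.1895
y* = (k*)^α = 6.1895^0.25 ≈ 1.5773

y* ≈ 1.577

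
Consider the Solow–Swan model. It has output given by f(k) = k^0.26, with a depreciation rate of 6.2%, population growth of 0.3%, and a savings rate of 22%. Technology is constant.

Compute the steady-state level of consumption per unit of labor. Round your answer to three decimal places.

In steady state, investment equals break-even investment: s·k^α = (n + δ)·k.
Rearranging, k^(1−α) = s / (n + δ).
k^0.74 = 0.22 / (0.003 + 0.062) = 0.22 / 0.065 = 3.3846
k* = 3.3846^(1/0.74) ≈ 5.1946
y* = (k*)^α = 5.1946^0.26 ≈ 1.5348
c* = (1 − s)·y* = (1 − 0.22) × 1.5348 ≈ 1.1971

c* = 1.197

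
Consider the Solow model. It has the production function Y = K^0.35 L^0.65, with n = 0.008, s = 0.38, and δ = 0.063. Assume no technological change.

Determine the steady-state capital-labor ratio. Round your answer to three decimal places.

k* = 13.207

In steady state, investment equals break-even investment: s·k^α = (n + δ)·k.
Rearranging, k^(1−α) = s / (n + δ).
k^0.65 = 0.38 / (0.008 + 0.063) = 0.38 / 0.071 = 5.3521
k* = 5.3521^(1/0.65) ≈ 13.2071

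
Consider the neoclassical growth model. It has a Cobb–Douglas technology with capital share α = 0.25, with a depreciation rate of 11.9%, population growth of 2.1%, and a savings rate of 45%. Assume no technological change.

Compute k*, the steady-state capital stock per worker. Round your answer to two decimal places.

Steady state requires s·f(k) = (n + δ)·k, i.e. s·k^α = (n + δ)·k.
Dividing both sides by k: k^(1−α) = s / (n + δ).
k^0.75 = 0.45 / (0.021 + 0.119) = 0.45 / 0.140 = 3.2143
k* = 3.2143^(1/0.75) ≈ 4.7437

k* = 4.74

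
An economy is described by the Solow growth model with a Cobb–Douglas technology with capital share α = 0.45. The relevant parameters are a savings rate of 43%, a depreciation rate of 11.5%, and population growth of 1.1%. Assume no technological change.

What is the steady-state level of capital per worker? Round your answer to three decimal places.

At the steady state, Δk = 0, so s·k^α = (n + δ)·k.
Rearranging, k^(1−α) = s / (n + δ).
k^0.55 = 0.43 / (0.011 + 0.115) = 0.43 / 0.126 = 3.4127
k* = 3.4127^(1/0.55) ≈ 9.3169

k* = 9.317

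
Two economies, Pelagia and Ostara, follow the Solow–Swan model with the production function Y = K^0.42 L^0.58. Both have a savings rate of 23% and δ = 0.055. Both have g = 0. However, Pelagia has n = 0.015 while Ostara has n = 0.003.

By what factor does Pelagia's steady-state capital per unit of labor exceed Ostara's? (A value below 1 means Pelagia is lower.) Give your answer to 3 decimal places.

ratio ≈ 0.723

Steady-state k* = [s/(n + δ)]^(1/(1−α)), so the ratio is [ (s_P/(n + δ)_P) / (s_O/(n + δ)_O) ]^1.7241.
s_P/(n + δ)_P = 0.23/0.070 = 3.2857; s_O/(n + δ)_O = 0.23/0.058 = 3.9655.
Ratio = (3.2857/3.9655)^1.7241 = 0.8286^1.7241 ≈ 0.7231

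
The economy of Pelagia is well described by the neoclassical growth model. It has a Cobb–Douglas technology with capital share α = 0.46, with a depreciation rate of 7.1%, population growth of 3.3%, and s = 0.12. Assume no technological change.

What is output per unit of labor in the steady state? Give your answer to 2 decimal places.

In steady state, investment equals break-even investment: s·k^α = (n + δ)·k.
Rearranging, k^(1−α) = s / (n + δ).
k^0.54 = 0.12 / (0.033 + 0.071) = 0.12 / 0.104 = 1.1538
k* = 1.1538^(1/0.54) ≈ 1.3033
y* = (k*)^α = 1.3033^0.46 ≈ 1.1296

y* = 1.13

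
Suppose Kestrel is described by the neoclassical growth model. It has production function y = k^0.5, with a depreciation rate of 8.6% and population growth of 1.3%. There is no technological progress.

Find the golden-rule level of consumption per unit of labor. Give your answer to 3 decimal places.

c_gold ≈ 2.525

At the golden rule, f'(k) = n + δ, so α·k^(α−1) = n + δ and k_gold = (α/(n + δ))^(1/(1−α)).
k_gold = (0.5/0.099)^(1/0.5) = 5.0505^2 ≈ 25.5076
c_gold = f(k_gold) − (n + δ)·k_gold = 5.0505 − 0.099×25.5076 ≈ 2.5252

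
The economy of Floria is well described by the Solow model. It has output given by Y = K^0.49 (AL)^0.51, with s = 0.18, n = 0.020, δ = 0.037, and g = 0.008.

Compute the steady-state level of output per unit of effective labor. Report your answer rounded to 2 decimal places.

y* = 2.66

At the steady state, Δk = 0, so s·k^α = (n + g + δ)·k.
Rearranging, k^(1−α) = s / (n + g + δ).
k^0.51 = 0.18 / (0.020 + 0.008 + 0.037) = 0.18 / 0.065 = 2.7692
k* = 2.7692^(1/0.51) ≈ 7.3682
y* = (k*)^α = 7.3682^0.49 ≈ 2.6608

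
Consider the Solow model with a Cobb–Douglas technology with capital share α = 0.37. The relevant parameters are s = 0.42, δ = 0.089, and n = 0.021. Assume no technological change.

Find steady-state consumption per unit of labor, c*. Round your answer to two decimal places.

c* = 1.27

In steady state, investment equals break-even investment: s·k^α = (n + δ)·k.
Dividing both sides by k: k^(1−α) = s / (n + δ).
k^0.63 = 0.42 / (0.021 + 0.089) = 0.42 / 0.110 = 3.8182
k* = 3.8182^(1/0.63) ≈ 8.3866
y* = (k*)^α = 8.3866^0.37 ≈ 2.1965
c* = (1 − s)·y* = (1 − 0.42) × 2.1965 ≈ 1.2740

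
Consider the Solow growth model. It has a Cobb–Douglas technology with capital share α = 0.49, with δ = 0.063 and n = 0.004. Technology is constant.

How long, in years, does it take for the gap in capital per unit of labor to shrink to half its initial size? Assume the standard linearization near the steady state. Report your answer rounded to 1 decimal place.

half-life ≈ 20.3 years

Near the steady state the convergence rate is λ = (1 − α)(n + δ).
λ = (1 − 0.49) × 0.067 = 0.51 × 0.067 = 0.03417
Half-life = ln 2 / λ = 0.6931 / 0.03417 ≈ 20.28 years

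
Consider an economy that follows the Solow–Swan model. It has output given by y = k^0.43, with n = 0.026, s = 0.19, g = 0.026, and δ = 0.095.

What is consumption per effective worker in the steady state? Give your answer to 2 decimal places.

c* = 0.98

At the steady state, Δk = 0, so s·k^α = (n + g + δ)·k.
Dividing both sides by k: k^(1−α) = s / (n + g + δ).
k^0.57 = 0.19 / (0.026 + 0.026 + 0.095) = 0.19 / 0.147 = 1.2925
k* = 1.2925^(1/0.57) ≈ 1.5685
y* = (k*)^α = 1.5685^0.43 ≈ 1.2136
c* = (1 − s)·y* = (1 − 0.19) × 1.2136 ≈ 0.9830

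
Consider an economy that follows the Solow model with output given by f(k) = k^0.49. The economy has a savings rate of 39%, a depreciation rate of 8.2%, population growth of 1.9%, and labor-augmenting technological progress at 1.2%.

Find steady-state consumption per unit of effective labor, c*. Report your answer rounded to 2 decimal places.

c* = 2.01

In steady state, investment equals break-even investment: s·k^α = (n + g + δ)·k.
Rearranging, k^(1−α) = s / (n + g + δ).
k^0.51 = 0.39 / (0.019 + 0.012 + 0.082) = 0.39 / 0.113 = 3.4513
k* = 3.4513^(1/0.51) ≈ 11.3467
y* = (k*)^α = 11.3467^0.49 ≈ 3.2877
c* = (1 − s)·y* = (1 − 0.39) × 3.2877 ≈ 2.0055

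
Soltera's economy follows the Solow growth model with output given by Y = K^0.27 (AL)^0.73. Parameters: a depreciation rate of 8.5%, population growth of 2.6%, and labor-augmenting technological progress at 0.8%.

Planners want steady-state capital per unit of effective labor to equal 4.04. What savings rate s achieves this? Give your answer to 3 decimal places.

Steady state requires s·f(k) = (n + g + δ)·k, i.e. s·k^α = (n + g + δ)·k.
So s / (n + g + δ) = (k*)^(1−α) = 4.04^0.73 = 2.7711.
Therefore s = 2.7711 × (n + g + δ) = 2.7711 × 0.119 = 0.3298.

s ≈ 0.330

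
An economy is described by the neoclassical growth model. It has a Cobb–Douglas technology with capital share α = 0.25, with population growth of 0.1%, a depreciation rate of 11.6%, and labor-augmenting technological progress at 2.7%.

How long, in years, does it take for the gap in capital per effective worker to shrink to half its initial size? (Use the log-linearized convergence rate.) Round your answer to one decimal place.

Near the steady state the convergence rate is λ = (1 − α)(n + g + δ).
λ = (1 − 0.25) × 0.144 = 0.75 × 0.144 = 0.1080
Half-life = ln 2 / λ = 0.6931 / 0.1080 ≈ 6.42 years

about 6.4 years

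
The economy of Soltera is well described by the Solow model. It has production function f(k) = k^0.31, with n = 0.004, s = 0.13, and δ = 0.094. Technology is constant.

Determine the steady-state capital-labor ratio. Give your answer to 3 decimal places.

k* = 1.506

At the steady state, Δk = 0, so s·k^α = (n + δ)·k.
Rearranging, k^(1−α) = s / (n + δ).
k^0.69 = 0.13 / (0.004 + 0.094) = 0.13 / 0.098 = 1.3265
k* = 1.3265^(1/0.69) ≈ 1.5060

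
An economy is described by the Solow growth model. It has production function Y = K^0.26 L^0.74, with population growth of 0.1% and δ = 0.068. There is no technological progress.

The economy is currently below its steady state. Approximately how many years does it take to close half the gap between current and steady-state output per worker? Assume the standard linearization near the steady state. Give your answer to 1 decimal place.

about 13.6 years

Near the steady state the convergence rate is λ = (1 − α)(n + δ).
λ = (1 − 0.26) × 0.069 = 0.74 × 0.069 = 0.05106
Half-life = ln 2 / λ = 0.6931 / 0.05106 ≈ 13.57 years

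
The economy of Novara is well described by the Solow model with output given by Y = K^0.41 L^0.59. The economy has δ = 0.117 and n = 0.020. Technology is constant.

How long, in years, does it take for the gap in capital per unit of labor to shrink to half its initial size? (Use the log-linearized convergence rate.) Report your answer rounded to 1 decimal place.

Near the steady state the convergence rate is λ = (1 − α)(n + δ).
λ = (1 − 0.41) × 0.137 = 0.59 × 0.137 = 0.08083
Half-life = ln 2 / λ = 0.6931 / 0.08083 ≈ 8.57 years

t_½ ≈ 8.6 years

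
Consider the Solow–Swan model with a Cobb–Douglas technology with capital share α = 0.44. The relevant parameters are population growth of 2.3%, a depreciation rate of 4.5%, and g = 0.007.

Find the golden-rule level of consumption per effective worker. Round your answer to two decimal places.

c_gold ≈ 2.25

At the golden rule, f'(k) = n + g + δ, so α·k^(α−1) = n + g + δ and k_gold = (α/(n + g + δ))^(1/(1−α)).
k_gold = (0.44/0.075)^(1/0.56) = 5.8667^1.7857 ≈ 23.5571
c_gold = f(k_gold) − (n + g + δ)·k_gold = 4.0154 − 0.075×23.5571 ≈ 2.2486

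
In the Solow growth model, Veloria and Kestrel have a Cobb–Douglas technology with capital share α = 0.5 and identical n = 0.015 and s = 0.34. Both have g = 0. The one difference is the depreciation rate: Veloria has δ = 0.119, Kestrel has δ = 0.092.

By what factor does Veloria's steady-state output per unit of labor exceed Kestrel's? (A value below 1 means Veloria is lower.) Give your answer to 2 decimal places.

Steady-state y* = [s/(n + δ)]^(α/(1−α)), so the ratio is [ (s_V/(n + δ)_V) / (s_K/(n + δ)_K) ]^1.
s_V/(n + δ)_V = 0.34/0.134 = 2.5373; s_K/(n + δ)_K = 0.34/0.107 = 3.1776.
Ratio = (2.5373/3.1776)^1 = 0.7985^1 ≈ 0.7985

y*_V / y*_K ≈ 0.80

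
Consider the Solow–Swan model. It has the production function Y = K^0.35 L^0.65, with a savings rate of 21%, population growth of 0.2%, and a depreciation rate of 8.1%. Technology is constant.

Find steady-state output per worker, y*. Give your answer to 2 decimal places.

y* ≈ 1.65

Steady state requires s·f(k) = (n + δ)·k, i.e. s·k^α = (n + δ)·k.
Dividing both sides by k: k^(1−α) = s / (n + δ).
k^0.65 = 0.21 / (0.002 + 0.081) = 0.21 / 0.083 = 2.5301
k* = 2.5301^(1/0.65) ≈ 4.1707
y* = (k*)^α = 4.1707^0.35 ≈ 1.6484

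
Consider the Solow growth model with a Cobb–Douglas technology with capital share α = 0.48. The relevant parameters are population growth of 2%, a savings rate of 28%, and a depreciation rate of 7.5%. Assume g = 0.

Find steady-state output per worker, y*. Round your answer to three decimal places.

y* = 2.712

At the steady state, Δk = 0, so s·k^α = (n + δ)·k.
Rearranging, k^(1−α) = s / (n + δ).
k^0.52 = 0.28 / (0.020 + 0.075) = 0.28 / 0.095 = 2.9474
k* = 2.9474^(1/0.52) ≈ 7.9941
y* = (k*)^α = 7.9941^0.48 ≈ 2.7122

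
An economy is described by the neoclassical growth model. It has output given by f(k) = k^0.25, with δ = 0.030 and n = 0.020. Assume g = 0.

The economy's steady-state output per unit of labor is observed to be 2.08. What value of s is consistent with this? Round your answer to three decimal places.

At the steady state, Δk = 0, so s·k^α = (n + δ)·k.
Since y* = [s/(n + δ)]^(α/(1−α)), we have s/(n + δ) = (y*)^((1−α)/α) = 2.08^3 = 8.9989.
Therefore s = 8.9989 × (n + δ) = 8.9989 × 0.050 = 0.4499.

s ≈ 0.450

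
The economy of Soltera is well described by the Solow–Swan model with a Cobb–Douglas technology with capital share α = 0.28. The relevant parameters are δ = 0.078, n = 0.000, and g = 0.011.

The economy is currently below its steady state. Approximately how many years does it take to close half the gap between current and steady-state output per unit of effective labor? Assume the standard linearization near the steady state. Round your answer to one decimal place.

half-life ≈ 10.8 years

Near the steady state the convergence rate is λ = (1 − α)(n + g + δ).
λ = (1 − 0.28) × 0.089 = 0.72 × 0.089 = 0.06408
Half-life = ln 2 / λ = 0.6931 / 0.06408 ≈ 10.82 years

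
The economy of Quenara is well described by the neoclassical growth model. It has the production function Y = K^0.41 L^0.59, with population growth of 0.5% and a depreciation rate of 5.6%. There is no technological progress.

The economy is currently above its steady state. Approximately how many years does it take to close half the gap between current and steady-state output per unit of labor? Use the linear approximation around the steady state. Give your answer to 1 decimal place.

half-life ≈ 19.3 years

Near the steady state the convergence rate is λ = (1 − α)(n + δ).
λ = (1 − 0.41) × 0.061 = 0.59 × 0.061 = 0.03599
Half-life = ln 2 / λ = 0.6931 / 0.03599 ≈ 19.26 years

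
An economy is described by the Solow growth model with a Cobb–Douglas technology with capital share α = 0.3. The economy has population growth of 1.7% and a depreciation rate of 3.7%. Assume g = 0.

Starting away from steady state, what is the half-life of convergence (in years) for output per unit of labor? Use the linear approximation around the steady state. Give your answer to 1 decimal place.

half-life ≈ 18.3 years

Near the steady state the convergence rate is λ = (1 − α)(n + δ).
λ = (1 − 0.3) × 0.054 = 0.7 × 0.054 = 0.0378
Half-life = ln 2 / λ = 0.6931 / 0.0378 ≈ 18.34 years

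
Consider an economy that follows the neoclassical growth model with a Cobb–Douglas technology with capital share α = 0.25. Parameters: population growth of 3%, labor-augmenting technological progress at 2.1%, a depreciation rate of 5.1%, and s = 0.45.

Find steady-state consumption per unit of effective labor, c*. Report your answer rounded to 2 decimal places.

Steady state requires s·f(k) = (n + g + δ)·k, i.e. s·k^α = (n + g + δ)·k.
Rearranging, k^(1−α) = s / (n + g + δ).
k^0.75 = 0.45 / (0.030 + 0.021 + 0.051) = 0.45 / 0.102 = 4.4118
k* = 4.4118^(1/0.75) ≈ 7.2358
y* = (k*)^α = 7.2358^0.25 ≈ 1.6401
c* = (1 − s)·y* = (1 − 0.45) × 1.6401 ≈ 0.9021

c* = 0.90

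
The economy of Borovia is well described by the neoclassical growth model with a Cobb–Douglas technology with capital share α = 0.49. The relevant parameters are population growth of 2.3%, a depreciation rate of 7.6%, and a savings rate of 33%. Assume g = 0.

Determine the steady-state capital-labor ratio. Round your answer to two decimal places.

Steady state requires s·f(k) = (n + δ)·k, i.e. s·k^α = (n + δ)·k.
Dividing both sides by k: k^(1−α) = s / (n + δ).
k^0.51 = 0.33 / (0.023 + 0.076) = 0.33 / 0.099 = 3.3333
k* = 3.3333^(1/0.51) ≈ 10.5985

k* ≈ 10.60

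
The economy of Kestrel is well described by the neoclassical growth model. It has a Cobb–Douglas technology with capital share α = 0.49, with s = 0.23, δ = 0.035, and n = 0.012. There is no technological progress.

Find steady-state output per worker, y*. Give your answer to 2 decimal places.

y* ≈ 4.60

In steady state, investment equals break-even investment: s·k^α = (n + δ)·k.
Rearranging, k^(1−α) = s / (n + δ).
k^0.51 = 0.23 / (0.012 + 0.035) = 0.23 / 0.047 = 4.8936
k* = 4.8936^(1/0.51) ≈ 22.5016
y* = (k*)^α = 22.5016^0.49 ≈ 4.5982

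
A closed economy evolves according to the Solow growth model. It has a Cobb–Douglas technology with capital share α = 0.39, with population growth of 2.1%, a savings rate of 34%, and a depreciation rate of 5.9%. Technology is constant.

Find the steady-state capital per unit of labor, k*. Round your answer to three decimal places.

Steady state requires s·f(k) = (n + δ)·k, i.e. s·k^α = (n + δ)·k.
Rearranging, k^(1−α) = s / (n + δ).
k^0.61 = 0.34 / (0.021 + 0.059) = 0.34 / 0.080 = 4.2500
k* = 4.2500^(1/0.61) ≈ 10.7188

k* = 10.719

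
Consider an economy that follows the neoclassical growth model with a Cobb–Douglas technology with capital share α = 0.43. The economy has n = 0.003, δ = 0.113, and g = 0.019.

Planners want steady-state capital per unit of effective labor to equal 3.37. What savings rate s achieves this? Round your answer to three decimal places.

At the steady state, Δk = 0, so s·k^α = (n + g + δ)·k.
So s / (n + g + δ) = (k*)^(1−α) = 3.37^0.57 = 1.9987.
Therefore s = 1.9987 × (n + g + δ) = 1.9987 × 0.135 = 0.2698.

s ≈ 0.270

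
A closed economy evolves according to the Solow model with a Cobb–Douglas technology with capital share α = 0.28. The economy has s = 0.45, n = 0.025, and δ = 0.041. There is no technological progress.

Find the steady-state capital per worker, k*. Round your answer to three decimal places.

k* = 14.384

In steady state, investment equals break-even investment: s·k^α = (n + δ)·k.
Rearranging, k^(1−α) = s / (n + δ).
k^0.72 = 0.45 / (0.025 + 0.041) = 0.45 / 0.066 = 6.8182
k* = 6.8182^(1/0.72) ≈ 14.3838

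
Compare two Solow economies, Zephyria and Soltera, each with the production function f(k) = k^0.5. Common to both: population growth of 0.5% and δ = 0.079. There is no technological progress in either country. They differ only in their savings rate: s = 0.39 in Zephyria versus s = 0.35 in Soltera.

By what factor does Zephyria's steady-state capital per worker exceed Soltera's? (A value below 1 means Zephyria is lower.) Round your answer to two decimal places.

Steady-state k* = [s/(n + δ)]^(1/(1−α)), so the ratio is [ (s_Z/(n + δ)_Z) / (s_S/(n + δ)_S) ]^2.
s_Z/(n + δ)_Z = 0.39/0.084 = 4.6429; s_S/(n + δ)_S = 0.35/0.084 = 4.1667.
Ratio = (4.6429/4.1667)^2 = 1.1143^2 ≈ 1.2417

ratio ≈ 1.24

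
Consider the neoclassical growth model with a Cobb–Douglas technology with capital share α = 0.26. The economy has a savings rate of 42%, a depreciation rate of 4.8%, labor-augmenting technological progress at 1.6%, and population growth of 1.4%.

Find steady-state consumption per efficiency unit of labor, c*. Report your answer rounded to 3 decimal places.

Steady state requires s·f(k) = (n + g + δ)·k, i.e. s·k^α = (n + g + δ)·k.
Rearranging, k^(1−α) = s / (n + g + δ).
k^0.74 = 0.42 / (0.014 + 0.016 + 0.048) = 0.42 / 0.078 = 5.3846
k* = 5.3846^(1/0.74) ≈ 9.7285
y* = (k*)^α = 9.7285^0.26 ≈ 1.8067
c* = (1 − s)·y* = (1 − 0.42) × 1.8067 ≈ 1.0479

c* ≈ 1.048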